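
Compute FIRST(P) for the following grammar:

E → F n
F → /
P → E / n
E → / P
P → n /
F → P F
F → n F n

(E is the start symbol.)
To compute FIRST(P), examine every production with P on the left-hand side, reading each right-hand side left to right until a non-nullable symbol is reached.

FIRST sets of the other non-terminals involved (by the same procedure, iterated to a fixed point):
  FIRST(E) = { '/', 'n' }

From P → E / n:
  - E is a non-terminal: add FIRST(E) \ {ε} = { '/', 'n' }
    E is not nullable, so stop
From P → n /:
  - n is a terminal: add 'n' and stop

Collecting: FIRST(P) = { '/', 'n' }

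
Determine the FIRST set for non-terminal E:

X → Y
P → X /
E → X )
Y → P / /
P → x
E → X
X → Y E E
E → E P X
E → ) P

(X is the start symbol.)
{ ')', 'x' }

FIRST sets of the other non-terminals involved (by the same procedure, iterated to a fixed point):
  FIRST(X) = { 'x' }

From E → X ):
  - X is a non-terminal: add FIRST(X) \ {ε} = { 'x' }
    X is not nullable, so stop
From E → X:
  - X is a non-terminal: add FIRST(X) \ {ε} = { 'x' }
    X is not nullable, so stop
From E → E P X:
  - E is the symbol being defined: contributes nothing new
    E is not nullable, so stop
From E → ) P:
  - ')' is a terminal: add ')' and stop

Collecting: FIRST(E) = { ')', 'x' }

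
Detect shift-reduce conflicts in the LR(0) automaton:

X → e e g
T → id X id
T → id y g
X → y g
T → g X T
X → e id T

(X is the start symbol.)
A shift-reduce conflict occurs when an LR(0) state has both:
  - a complete (reduce) item [A → α .] (dot at the end), and
  - a shift item [B → β . c γ] (dot before a terminal).

Augment with X' → X and build the canonical LR(0) collection (I0 = CLOSURE({[X' → . X]}), then GOTO on every symbol after a dot until no new states appear). It has 17 states:
  I0: { [X → . e e g], [X → . e id T], [X → . y g], [X' → . X] }  — shift
  I1: { [X' → X .] }  — accept
  I2: { [X → e . e g], [X → e . id T] }  — shift
  I3: { [X → y . g] }  — shift
  I4: { [X → y g .] }  — reduce
  I5: { [X → e e . g] }  — shift
  I6: { [T → . g X T], [T → . id X id], [T → . id y g], [X → e id . T] }  — shift
  I7: { [X → e id T .] }  — reduce
  I8: { [T → g . X T], [X → . e e g], [X → . e id T], [X → . y g] }  — shift
  I9: { [T → id . X id], [T → id . y g], [X → . e e g], [X → . e id T], [X → . y g] }  — shift
  I10: { [T → id X . id] }  — shift
  I11: { [T → id y . g], [X → y . g] }  — shift
  I12: { [T → id y g .], [X → y g .] }  — 2 reduces
  I13: { [T → id X id .] }  — reduce
  I14: { [T → . g X T], [T → . id X id], [T → . id y g], [T → g X . T] }  — shift
  I15: { [T → g X T .] }  — reduce
  I16: { [X → e e g .] }  — reduce

No state contains both a complete item and a shift item.

Answer: No shift-reduce conflicts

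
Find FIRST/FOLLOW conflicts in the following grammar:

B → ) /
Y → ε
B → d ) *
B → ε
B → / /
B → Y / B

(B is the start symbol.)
No FIRST/FOLLOW conflicts.

A FIRST/FOLLOW conflict occurs when a non-terminal N has a nullable alternative N → β (β ⇒* ε) and another alternative N → α with FIRST(α) ∩ FOLLOW(N) ≠ ∅: on such a lookahead the parser cannot decide between expanding α and letting N vanish via β.

Nullable non-terminals: B, Y.
FIRST sets used below: FIRST(Y) = { ε }

B: nullable alternative(s) B → ε; FOLLOW(B) = { $ }
  B → ) /: FIRST \ {ε} = { ')' } — disjoint from FOLLOW(B)
  B → d ) *: FIRST \ {ε} = { 'd' } — disjoint from FOLLOW(B)
  B → ε: FIRST \ {ε} = { } — this is the only nullable alternative, skip
  B → / /: FIRST \ {ε} = { '/' } — disjoint from FOLLOW(B)
  B → Y / B: FIRST \ {ε} = { '/' } — disjoint from FOLLOW(B)
Y has a nullable alternative but only one production, so nothing to check.

No FIRST/FOLLOW conflicts found.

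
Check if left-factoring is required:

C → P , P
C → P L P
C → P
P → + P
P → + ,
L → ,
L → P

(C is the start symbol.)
Left-factoring is needed when two productions for the same non-terminal
share a common prefix on the right-hand side.

Productions for C:
  C → P , P
  C → P L P
  C → P
Productions for P:
  P → + P
  P → + ,
Productions for L:
  L → ,
  L → P

Found common prefix 'P' in productions for C
Found common prefix '+' in productions for P

Answer: Yes, C has productions with common prefix 'P'; P has productions with common prefix '+'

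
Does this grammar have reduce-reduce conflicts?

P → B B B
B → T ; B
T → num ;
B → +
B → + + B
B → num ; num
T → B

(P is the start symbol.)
Yes — I9: [B → T ; B .] vs [T → B .]; I11: [P → B B B .] vs [T → B .]; I13: [B → + + B .] vs [T → B .]

Augment with P' → P and build the canonical LR(0) collection (I0 = CLOSURE({[P' → . P]}), then GOTO on every symbol after a dot until no new states appear). It has 14 states:
  I0: { [B → . + + B], [B → . +], [B → . T ; B], [B → . num ; num], [P → . B B B], [P' → . P], [T → . B], [T → . num ;] }  — shift
  I1: { [B → + . + B], [B → + .] }  — shift, reduce
  I2: { [B → . + + B], [B → . +], [B → . T ; B], [B → . num ; num], [P → B . B B], [T → . B], [T → . num ;], [T → B .] }  — shift, reduce
  I3: { [P' → P .] }  — accept
  I4: { [B → T . ; B] }  — shift
  I5: { [B → num . ; num], [T → num . ;] }  — shift
  I6: { [B → num ; . num], [T → num ; .] }  — shift, reduce
  I7: { [B → num ; num .] }  — reduce
  I8: { [B → . + + B], [B → . +], [B → . T ; B], [B → . num ; num], [B → T ; . B], [T → . B], [T → . num ;] }  — shift
  I9: { [B → T ; B .], [T → B .] }  — 2 reduces
  I10: { [B → . + + B], [B → . +], [B → . T ; B], [B → . num ; num], [P → B B . B], [T → . B], [T → . num ;], [T → B .] }  — shift, reduce
  I11: { [P → B B B .], [T → B .] }  — 2 reduces
  I12: { [B → + + . B], [B → . + + B], [B → . +], [B → . T ; B], [B → . num ; num], [T → . B], [T → . num ;] }  — shift
  I13: { [B → + + B .], [T → B .] }  — 2 reduces

I9 contains complete items [B → T ; B .], [T → B .] — reduce-reduce conflict.
I11 contains complete items [P → B B B .], [T → B .] — reduce-reduce conflict.
I13 contains complete items [B → + + B .], [T → B .] — reduce-reduce conflict.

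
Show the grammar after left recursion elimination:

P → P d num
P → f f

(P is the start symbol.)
P → f f P'
P' → d num P'
P' → ε

P is directly left-recursive. The standard transformation for
  A → A α₁ | ... | A α_m | β₁ | ... | β_n
is
  A  → β₁ A' | ... | β_n A'
  A' → α₁ A' | ... | α_m A' | ε

P → f f becomes P → f f P'
P → P d num becomes P' → d num P'
Add P' → ε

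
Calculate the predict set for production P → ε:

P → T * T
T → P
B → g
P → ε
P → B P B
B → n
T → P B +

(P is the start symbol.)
{ $, '*', 'g', 'n' }

PREDICT(P → ε) = (FIRST(RHS) \ {ε}) ∪ (FOLLOW(P) if ε ∈ FIRST(RHS), i.e. RHS ⇒* ε)
The right-hand side is ε (FIRST(ε) = { ε }), so the predict set is FOLLOW(P) = { $, '*', 'g', 'n' }
PREDICT(P → ε) = { $, '*', 'g', 'n' }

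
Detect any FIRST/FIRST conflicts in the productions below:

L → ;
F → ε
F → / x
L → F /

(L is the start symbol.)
No FIRST/FIRST conflicts.

A FIRST/FIRST conflict occurs when two productions N → α and N → β for the same non-terminal have FIRST(α) ∩ FIRST(β) ≠ ∅ (with ε ∈ FIRST of a nullable right-hand side, so two nullable alternatives also conflict).

FIRST sets of the non-terminals at (or reachable through a nullable prefix from) the front of some alternative:
  FIRST(F) = { '/', ε }

Productions for L:
  L → ;: FIRST = { ';' }
  L → F /: FIRST = { '/' }
Productions for F:
  F → ε: FIRST = { ε }
  F → / x: FIRST = { '/' }

All alternatives of each non-terminal have pairwise disjoint FIRST sets.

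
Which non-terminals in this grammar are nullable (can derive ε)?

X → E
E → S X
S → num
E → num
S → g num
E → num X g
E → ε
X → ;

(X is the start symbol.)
ε-productions: E → ε
So E is immediately nullable.
X → E: every symbol on the right is nullable, so X is nullable too.
No further non-terminal can be added: every production for the remaining non-terminals contains a terminal or a non-nullable non-terminal.
Nullable = { 'E', 'X' }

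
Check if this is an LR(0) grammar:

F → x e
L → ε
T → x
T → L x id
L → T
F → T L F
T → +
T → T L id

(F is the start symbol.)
No. Shift-reduce conflict between [L → .] and [F → . x e]

Augment with F' → F and build the canonical LR(0) collection (I0 = CLOSURE({[F' → . F]}), then GOTO on every symbol after a dot until no new states appear). It has 16 states:
  I0: { [F → . T L F], [F → . x e], [F' → . F], [L → . T], [L → .], [T → . +], [T → . L x id], [T → . T L id], [T → . x] }  — shift, reduce
  I1: { [T → + .] }  — reduce
  I2: { [F' → F .] }  — accept
  I3: { [T → L . x id] }  — shift
  I4: { [F → T . L F], [L → . T], [L → .], [L → T .], [T → . +], [T → . L x id], [T → . T L id], [T → . x], [T → T . L id] }  — shift, 2 reduces
  I5: { [F → x . e], [T → x .] }  — shift, reduce
  I6: { [F → x e .] }  — reduce
  I7: { [F → . T L F], [F → . x e], [F → T L . F], [L → . T], [L → .], [T → . +], [T → . L x id], [T → . T L id], [T → . x], [T → L . x id], [T → T L . id] }  — shift, reduce
  I8: { [L → . T], [L → .], [L → T .], [T → . +], [T → . L x id], [T → . T L id], [T → . x], [T → T . L id] }  — shift, 2 reduces
  I9: { [T → x .] }  — reduce
  I10: { [T → L . x id], [T → T L . id] }  — shift
  I11: { [T → T L id .] }  — reduce
  I12: { [T → L x . id] }  — shift
  I13: { [T → L x id .] }  — reduce
  I14: { [F → T L F .] }  — reduce
  I15: { [F → x . e], [T → L x . id], [T → x .] }  — shift, reduce

Conflict in state I0:
  Shift-reduce conflict between [L → .] and [F → . x e]
So the grammar is NOT LR(0).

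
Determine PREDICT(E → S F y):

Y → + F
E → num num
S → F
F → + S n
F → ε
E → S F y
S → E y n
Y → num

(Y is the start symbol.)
{ '+', 'num', 'y' }

PREDICT(E → S F y) = (FIRST(RHS) \ {ε}) ∪ (FOLLOW(E) if ε ∈ FIRST(RHS), i.e. RHS ⇒* ε)
FIRST(S) = { '+', 'num', 'y', ε }
FIRST(F) = { '+', ε }
FIRST(S F y) = { '+', 'num', 'y' }
ε ∉ FIRST(S F y), so FOLLOW(E) is not added.
PREDICT(E → S F y) = { '+', 'num', 'y' }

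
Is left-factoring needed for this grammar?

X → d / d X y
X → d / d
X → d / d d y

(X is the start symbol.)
Yes, X has productions with common prefix 'd / d'

Left-factoring is needed when two productions for the same non-terminal
share a common prefix on the right-hand side.

Productions for X:
  X → d / d X y
  X → d / d
  X → d / d d y

Found common prefix 'd / d' in productions for X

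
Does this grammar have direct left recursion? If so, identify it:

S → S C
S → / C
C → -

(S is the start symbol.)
Yes, S is left-recursive

Direct left recursion occurs when N → N α for some non-terminal N (the right-hand side begins with the left-hand side itself).

S → S C: LEFT RECURSIVE (starts with S)
S → / C: starts with '/'
C → -: starts with '-'

The grammar has direct left recursion on: S.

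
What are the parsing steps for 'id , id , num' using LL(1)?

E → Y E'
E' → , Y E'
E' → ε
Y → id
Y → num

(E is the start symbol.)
Stack is shown with the top on the left.

Stack     Input            Action
---------------------------------
E $       id , id , num $  output E → Y E'
Y E' $    id , id , num $  output Y → id
id E' $   id , id , num $  match 'id'
E' $      , id , num $     output E' → , Y E'
, Y E' $  , id , num $     match ','
Y E' $    id , num $       output Y → id
id E' $   id , num $       match 'id'
E' $      , num $          output E' → , Y E'
, Y E' $  , num $          match ','
Y E' $    num $            output Y → num
num E' $  num $            match 'num'
E' $      $                output E' → ε
$         $                accept

The string is accepted.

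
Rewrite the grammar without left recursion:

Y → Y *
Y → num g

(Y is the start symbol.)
Y → num g Y'
Y' → * Y'
Y' → ε

Y is directly left-recursive. The standard transformation for
  A → A α₁ | ... | A α_m | β₁ | ... | β_n
is
  A  → β₁ A' | ... | β_n A'
  A' → α₁ A' | ... | α_m A' | ε

Y → num g becomes Y → num g Y'
Y → Y * becomes Y' → * Y'
Add Y' → ε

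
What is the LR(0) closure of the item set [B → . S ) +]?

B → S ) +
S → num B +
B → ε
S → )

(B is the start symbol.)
Start with: [B → . S ) +]
  [B → . S ) +] has the dot before S: add [S → . num B +], [S → . )]
No further items can be added.

CLOSURE = { [B → . S ) +], [S → . )], [S → . num B +] }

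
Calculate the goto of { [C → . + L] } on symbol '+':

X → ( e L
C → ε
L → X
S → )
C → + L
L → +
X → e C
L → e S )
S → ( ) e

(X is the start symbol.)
{ [C → + . L], [L → . +], [L → . X], [L → . e S )], [X → . ( e L], [X → . e C] }

GOTO(I, '+') = CLOSURE({ [A → αX.β] : [A → α.Xβ] ∈ I, X = '+' })

Items with dot before '+', with the dot advanced:
  [C → . + L] → [C → + . L]
Closure of the advanced items:
  [C → + . L] has the dot before L: add [L → . X], [L → . +], [L → . e S )]
  [L → . X] has the dot before X: add [X → . ( e L], [X → . e C]

GOTO = { [C → + . L], [L → . +], [L → . X], [L → . e S )], [X → . ( e L], [X → . e C] }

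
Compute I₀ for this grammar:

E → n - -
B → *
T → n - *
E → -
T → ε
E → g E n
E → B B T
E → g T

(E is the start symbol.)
First, augment the grammar with E' → E
I₀ = CLOSURE({ [E' → . E] }):
  [E' → . E] has the dot before E: add [E → . n - -], [E → . -], [E → . g E n], [E → . B B T], [E → . g T]
  [E → . B B T] has the dot before B: add [B → . *]
No further items can be added.

I₀ = { [B → . *], [E → . -], [E → . B B T], [E → . g E n], [E → . g T], [E → . n - -], [E' → . E] }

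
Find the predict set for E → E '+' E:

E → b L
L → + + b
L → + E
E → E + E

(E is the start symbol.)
PREDICT(E → E '+' E) = (FIRST(RHS) \ {ε}) ∪ (FOLLOW(E) if ε ∈ FIRST(RHS), i.e. RHS ⇒* ε)
FIRST(E) = { 'b' }
FIRST(E '+' E) = { 'b' }
ε ∉ FIRST(E '+' E), so FOLLOW(E) is not added.
PREDICT(E → E '+' E) = { 'b' }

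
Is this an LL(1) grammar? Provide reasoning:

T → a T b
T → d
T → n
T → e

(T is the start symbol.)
A grammar is LL(1) if for each non-terminal N with multiple productions, the predict sets of those productions are pairwise disjoint, where PREDICT(N → α) = (FIRST(α) \ {ε}) ∪ (FOLLOW(N) if α ⇒* ε).

For T:
  PREDICT(T → a T b) = { 'a' }
  PREDICT(T → d) = { 'd' }
  PREDICT(T → n) = { 'n' }
  PREDICT(T → e) = { 'e' }

All predict sets are disjoint. The grammar IS LL(1).

Answer: Yes, the grammar is LL(1).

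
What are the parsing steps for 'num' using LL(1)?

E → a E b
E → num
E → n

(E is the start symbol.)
LL(1) parsing maintains a stack (initially the start symbol over $) and the input. At each step: if the stack top is a terminal, match it against the current input token; if it is a non-terminal N, replace it with the RHS of M[N, lookahead] (the unique production whose predict set contains the lookahead).

Stack is shown with the top on the left.

Stack  Input  Action
--------------------
E $    num $  output E → num
num $  num $  match 'num'
$      $      accept

The string is accepted.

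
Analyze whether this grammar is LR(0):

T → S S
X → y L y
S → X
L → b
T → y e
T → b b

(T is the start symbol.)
A grammar is LR(0) if no state in the canonical LR(0) collection has:
  - both a shift item (dot before a terminal) and a complete item (shift-reduce conflict), or
  - two or more complete items (reduce-reduce conflict; the accept item [T' → T .] counts as a complete item here).

Augment with T' → T and build the canonical LR(0) collection (I0 = CLOSURE({[T' → . T]}), then GOTO on every symbol after a dot until no new states appear). It has 13 states:
  I0: { [S → . X], [T → . S S], [T → . b b], [T → . y e], [T' → . T], [X → . y L y] }  — shift
  I1: { [S → . X], [T → S . S], [X → . y L y] }  — shift
  I2: { [T' → T .] }  — accept
  I3: { [S → X .] }  — reduce
  I4: { [T → b . b] }  — shift
  I5: { [L → . b], [T → y . e], [X → y . L y] }  — shift
  I6: { [X → y L . y] }  — shift
  I7: { [L → b .] }  — reduce
  I8: { [T → y e .] }  — reduce
  I9: { [X → y L y .] }  — reduce
  I10: { [T → b b .] }  — reduce
  I11: { [T → S S .] }  — reduce
  I12: { [L → . b], [X → y . L y] }  — shift

Every state is either a pure shift/goto state or contains exactly one complete item and nothing to shift — no conflicts. The grammar is LR(0).

Answer: Yes, the grammar is LR(0)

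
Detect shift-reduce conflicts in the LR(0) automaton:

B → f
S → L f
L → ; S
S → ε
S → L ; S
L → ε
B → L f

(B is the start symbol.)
Yes — I0: [L → .] vs [B → . f]; I1: [L → .] vs [L → . ; S]; I8: [L → .] vs [L → . ; S]

A shift-reduce conflict occurs when an LR(0) state has both:
  - a complete (reduce) item [A → α .] (dot at the end), and
  - a shift item [B → β . c γ] (dot before a terminal).

Augment with B' → B and build the canonical LR(0) collection (I0 = CLOSURE({[B' → . B]}), then GOTO on every symbol after a dot until no new states appear). It has 11 states:
  I0: { [B → . L f], [B → . f], [B' → . B], [L → . ; S], [L → .] }  — shift, reduce
  I1: { [L → . ; S], [L → .], [L → ; . S], [S → . L ; S], [S → . L f], [S → .] }  — shift, 2 reduces
  I2: { [B' → B .] }  — accept
  I3: { [B → L . f] }  — shift
  I4: { [B → f .] }  — reduce
  I5: { [B → L f .] }  — reduce
  I6: { [S → L . ; S], [S → L . f] }  — shift
  I7: { [L → ; S .] }  — reduce
  I8: { [L → . ; S], [L → .], [S → . L ; S], [S → . L f], [S → .], [S → L ; . S] }  — shift, 2 reduces
  I9: { [S → L f .] }  — reduce
  I10: { [S → L ; S .] }  — reduce

I0 contains reduce item [L → .] and shift items [B → . f], [L → . ; S] — shift-reduce conflict.
I1 contains reduce items [L → .], [S → .] and shift item [L → . ; S] — shift-reduce conflict.
I8 contains reduce items [L → .], [S → .] and shift item [L → . ; S] — shift-reduce conflict.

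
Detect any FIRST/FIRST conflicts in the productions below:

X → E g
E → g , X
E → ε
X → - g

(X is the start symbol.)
No FIRST/FIRST conflicts.

FIRST sets of the non-terminals at (or reachable through a nullable prefix from) the front of some alternative:
  FIRST(E) = { 'g', ε }

Productions for X:
  X → E g: FIRST = { 'g' }
  X → - g: FIRST = { '-' }
Productions for E:
  E → g , X: FIRST = { 'g' }
  E → ε: FIRST = { ε }

All alternatives of each non-terminal have pairwise disjoint FIRST sets.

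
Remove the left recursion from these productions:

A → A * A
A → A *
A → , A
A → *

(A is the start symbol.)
A → , A A'
A → * A'
A' → * A A'
A' → * A'
A' → ε

A is directly left-recursive. The standard transformation for
  A → A α₁ | ... | A α_m | β₁ | ... | β_n
is
  A  → β₁ A' | ... | β_n A'
  A' → α₁ A' | ... | α_m A' | ε

A → , A becomes A → , A A'
A → * becomes A → * A'
A → A * A becomes A' → * A A'
A → A * becomes A' → * A'
Add A' → ε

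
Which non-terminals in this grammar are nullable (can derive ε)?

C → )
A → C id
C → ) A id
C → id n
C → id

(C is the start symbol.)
A non-terminal is nullable if it can derive ε (the empty string): either it has an ε-production, or it has a production whose right-hand side consists entirely of nullable non-terminals.

There are no ε-productions, so no non-terminal can derive ε.
No non-terminals are nullable.

Answer: None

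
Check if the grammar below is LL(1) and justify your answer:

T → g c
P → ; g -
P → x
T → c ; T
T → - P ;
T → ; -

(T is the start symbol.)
Yes, the grammar is LL(1).

A grammar is LL(1) if for each non-terminal N with multiple productions, the predict sets of those productions are pairwise disjoint, where PREDICT(N → α) = (FIRST(α) \ {ε}) ∪ (FOLLOW(N) if α ⇒* ε).

For T:
  PREDICT(T → g c) = { 'g' }
  PREDICT(T → c ';' T) = { 'c' }
  PREDICT(T → '-' P ';') = { '-' }
  PREDICT(T → ';' '-') = { ';' }
For P:
  PREDICT(P → ';' g '-') = { ';' }
  PREDICT(P → x) = { 'x' }

All predict sets are disjoint. The grammar IS LL(1).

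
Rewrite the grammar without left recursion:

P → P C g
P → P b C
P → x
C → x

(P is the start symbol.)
P is directly left-recursive. The standard transformation for
  A → A α₁ | ... | A α_m | β₁ | ... | β_n
is
  A  → β₁ A' | ... | β_n A'
  A' → α₁ A' | ... | α_m A' | ε

P → x becomes P → x P'
P → P C g becomes P' → C g P'
P → P b C becomes P' → b C P'
Add P' → ε

Productions for other non-terminals are unchanged:
  C → x

Resulting grammar:
P → x P'
P' → C g P'
P' → b C P'
P' → ε
C → x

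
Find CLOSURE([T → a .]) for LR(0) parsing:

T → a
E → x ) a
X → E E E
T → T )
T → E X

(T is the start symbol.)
{ [T → a .] }

To compute CLOSURE, for each item [A → α.Bβ] where B is a non-terminal, add [B → .γ] for all productions B → γ; repeat for the newly added items until nothing changes.

Start with: [T → a .]
The dot is at the end, so nothing is added.

CLOSURE = { [T → a .] }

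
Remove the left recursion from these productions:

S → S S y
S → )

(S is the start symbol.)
S → ) S'
S' → S y S'
S' → ε

S is directly left-recursive. The standard transformation for
  A → A α₁ | ... | A α_m | β₁ | ... | β_n
is
  A  → β₁ A' | ... | β_n A'
  A' → α₁ A' | ... | α_m A' | ε

S → ) becomes S → ) S'
S → S S y becomes S' → S y S'
Add S' → ε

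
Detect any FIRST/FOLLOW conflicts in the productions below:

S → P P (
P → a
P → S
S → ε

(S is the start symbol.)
A FIRST/FOLLOW conflict occurs when a non-terminal N has a nullable alternative N → β (β ⇒* ε) and another alternative N → α with FIRST(α) ∩ FOLLOW(N) ≠ ∅: on such a lookahead the parser cannot decide between expanding α and letting N vanish via β.

Nullable non-terminals: P, S.
FIRST sets used below: FIRST(S) = { '(', 'a', ε }, FIRST(P) = { '(', 'a', ε }

P: nullable alternative(s) P → S; FOLLOW(P) = { '(', 'a' }
  P → a: FIRST \ {ε} = { 'a' } — overlaps FOLLOW(P) on { 'a' }: CONFLICT
  P → S: FIRST \ {ε} = { '(', 'a' } — this is the only nullable alternative, skip

S: nullable alternative(s) S → ε; FOLLOW(S) = { $, '(', 'a' }
  S → P P (: FIRST \ {ε} = { '(', 'a' } — overlaps FOLLOW(S) on { '(', 'a' }: CONFLICT
  S → ε: FIRST \ {ε} = { } — this is the only nullable alternative, skip

So the grammar has 2 FIRST/FOLLOW conflicts (marked CONFLICT above).

Answer: Yes. S → P P '(' with FOLLOW(S) on { '(', 'a' }; P → a with FOLLOW(P) on { 'a' }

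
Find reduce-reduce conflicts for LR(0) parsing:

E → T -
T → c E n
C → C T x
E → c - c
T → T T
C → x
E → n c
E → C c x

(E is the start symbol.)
Yes — I17: [C → x .] vs [E → C c x .]

A reduce-reduce conflict occurs when an LR(0) state has two complete items [A → α .] and [B → β .] — both call for a reduction, and with no lookahead the parser cannot choose between them.

Augment with E' → E and build the canonical LR(0) collection (I0 = CLOSURE({[E' → . E]}), then GOTO on every symbol after a dot until no new states appear). It has 19 states:
  I0: { [C → . C T x], [C → . x], [E → . C c x], [E → . T -], [E → . c - c], [E → . n c], [E' → . E], [T → . T T], [T → . c E n] }  — shift
  I1: { [C → C . T x], [E → C . c x], [T → . T T], [T → . c E n] }  — shift
  I2: { [E' → E .] }  — accept
  I3: { [E → T . -], [T → . T T], [T → . c E n], [T → T . T] }  — shift
  I4: { [C → . C T x], [C → . x], [E → . C c x], [E → . T -], [E → . c - c], [E → . n c], [E → c . - c], [T → . T T], [T → . c E n], [T → c . E n] }  — shift
  I5: { [E → n . c] }  — shift
  I6: { [C → x .] }  — reduce
  I7: { [E → n c .] }  — reduce
  I8: { [E → c - . c] }  — shift
  I9: { [T → c E . n] }  — shift
  I10: { [T → c E n .] }  — reduce
  I11: { [E → c - c .] }  — reduce
  I12: { [E → T - .] }  — reduce
  I13: { [T → . T T], [T → . c E n], [T → T . T], [T → T T .] }  — shift, reduce
  I14: { [C → . C T x], [C → . x], [E → . C c x], [E → . T -], [E → . c - c], [E → . n c], [T → . T T], [T → . c E n], [T → c . E n] }  — shift
  I15: { [C → C T . x], [T → . T T], [T → . c E n], [T → T . T] }  — shift
  I16: { [C → . C T x], [C → . x], [E → . C c x], [E → . T -], [E → . c - c], [E → . n c], [E → C c . x], [T → . T T], [T → . c E n], [T → c . E n] }  — shift
  I17: { [C → x .], [E → C c x .] }  — 2 reduces
  I18: { [C → C T x .] }  — reduce

I17 contains complete items [C → x .], [E → C c x .] — reduce-reduce conflict.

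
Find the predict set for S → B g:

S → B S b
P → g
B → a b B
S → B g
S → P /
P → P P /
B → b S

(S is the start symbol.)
PREDICT(S → B g) = (FIRST(RHS) \ {ε}) ∪ (FOLLOW(S) if ε ∈ FIRST(RHS), i.e. RHS ⇒* ε)
FIRST(B) = { 'a', 'b' }
FIRST(B g) = { 'a', 'b' }
ε ∉ FIRST(B g), so FOLLOW(S) is not added.
PREDICT(S → B g) = { 'a', 'b' }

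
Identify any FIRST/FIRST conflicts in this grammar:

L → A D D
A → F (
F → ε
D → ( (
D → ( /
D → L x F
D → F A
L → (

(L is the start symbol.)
FIRST sets of the non-terminals at (or reachable through a nullable prefix from) the front of some alternative:
  FIRST(A) = { '(' }
  FIRST(L) = { '(' }
  FIRST(F) = { ε }

Productions for L:
  L → A D D: FIRST = { '(' }
  L → (: FIRST = { '(' }
Productions for D:
  D → ( (: FIRST = { '(' }
  D → ( /: FIRST = { '(' }
  D → L x F: FIRST = { '(' }
  D → F A: FIRST = { '(' }
A, F have only one production, so no FIRST/FIRST conflict is possible there.

Conflict for L: L → A D D and L → (
  Overlap: { '(' }
Conflict for D: D → ( ( and D → ( /
  Overlap: { '(' }
Conflict for D: D → ( ( and D → L x F
  Overlap: { '(' }
Conflict for D: D → ( ( and D → F A
  Overlap: { '(' }
Conflict for D: D → ( / and D → L x F
  Overlap: { '(' }
Conflict for D: D → ( / and D → F A
  Overlap: { '(' }
Conflict for D: D → L x F and D → F A
  Overlap: { '(' }

Answer: Yes. L → A D D / L → '(' on { '(' }; D → '(' '(' / D → '(' '/' on { '(' }; D → '(' '(' / D → L x F on { '(' }; D → '(' '(' / D → F A on { '(' }; D → '(' '/' / D → L x F on { '(' }; D → '(' '/' / D → F A on { '(' }; D → L x F / D → F A on { '(' }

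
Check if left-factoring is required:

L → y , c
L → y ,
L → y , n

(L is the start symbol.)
Yes, L has productions with common prefix 'y ,'

Left-factoring is needed when two productions for the same non-terminal
share a common prefix on the right-hand side.

Productions for L:
  L → y , c
  L → y ,
  L → y , n

Found common prefix 'y ,' in productions for L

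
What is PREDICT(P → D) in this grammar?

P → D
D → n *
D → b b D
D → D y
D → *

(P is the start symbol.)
{ '*', 'b', 'n' }

PREDICT(P → D) = (FIRST(RHS) \ {ε}) ∪ (FOLLOW(P) if ε ∈ FIRST(RHS), i.e. RHS ⇒* ε)
FIRST(D) = { '*', 'b', 'n' }
FIRST(D) = { '*', 'b', 'n' }
ε ∉ FIRST(D), so FOLLOW(P) is not added.
PREDICT(P → D) = { '*', 'b', 'n' }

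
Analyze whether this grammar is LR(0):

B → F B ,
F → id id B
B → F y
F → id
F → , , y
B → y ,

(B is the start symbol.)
A grammar is LR(0) if no state in the canonical LR(0) collection has:
  - both a shift item (dot before a terminal) and a complete item (shift-reduce conflict), or
  - two or more complete items (reduce-reduce conflict; the accept item [B' → B .] counts as a complete item here).

Augment with B' → B and build the canonical LR(0) collection (I0 = CLOSURE({[B' → . B]}), then GOTO on every symbol after a dot until no new states appear). It has 14 states:
  I0: { [B → . F B ,], [B → . F y], [B → . y ,], [B' → . B], [F → . , , y], [F → . id id B], [F → . id] }  — shift
  I1: { [F → , . , y] }  — shift
  I2: { [B' → B .] }  — accept
  I3: { [B → . F B ,], [B → . F y], [B → . y ,], [B → F . B ,], [B → F . y], [F → . , , y], [F → . id id B], [F → . id] }  — shift
  I4: { [F → id . id B], [F → id .] }  — shift, reduce
  I5: { [B → y . ,] }  — shift
  I6: { [B → y , .] }  — reduce
  I7: { [B → . F B ,], [B → . F y], [B → . y ,], [F → . , , y], [F → . id id B], [F → . id], [F → id id . B] }  — shift
  I8: { [F → id id B .] }  — reduce
  I9: { [B → F B . ,] }  — shift
  I10: { [B → F y .], [B → y . ,] }  — shift, reduce
  I11: { [B → F B , .] }  — reduce
  I12: { [F → , , . y] }  — shift
  I13: { [F → , , y .] }  — reduce

Conflict in state I4:
  Shift-reduce conflict between [F → id .] and [F → id . id B]
So the grammar is NOT LR(0).

Answer: No. Shift-reduce conflict between [F → id .] and [F → id . id B]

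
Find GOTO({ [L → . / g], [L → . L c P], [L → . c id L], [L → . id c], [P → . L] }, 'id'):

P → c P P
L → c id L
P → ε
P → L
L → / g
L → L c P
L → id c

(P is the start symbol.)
GOTO(I, 'id') = CLOSURE({ [A → αX.β] : [A → α.Xβ] ∈ I, X = 'id' })

Items with dot before 'id', with the dot advanced:
  [L → . id c] → [L → id . c]
Closure adds nothing (no advanced item has the dot before a non-terminal).

GOTO = { [L → id . c] }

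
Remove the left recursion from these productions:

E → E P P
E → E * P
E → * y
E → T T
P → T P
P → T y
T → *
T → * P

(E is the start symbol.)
E → * y E'
E → T T E'
E' → P P E'
E' → * P E'
E' → ε
P → T P
P → T y
T → *
T → * P

E is directly left-recursive. The standard transformation for
  A → A α₁ | ... | A α_m | β₁ | ... | β_n
is
  A  → β₁ A' | ... | β_n A'
  A' → α₁ A' | ... | α_m A' | ε

E → * y becomes E → * y E'
E → T T becomes E → T T E'
E → E P P becomes E' → P P E'
E → E * P becomes E' → * P E'
Add E' → ε

Productions for other non-terminals are unchanged:
  P → T P
  P → T y
  T → *
  T → * P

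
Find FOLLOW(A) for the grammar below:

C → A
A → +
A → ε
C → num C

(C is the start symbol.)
To compute FOLLOW(A), find every occurrence of A on a right-hand side N → α A β: add FIRST(β) \ {ε}, and if β is empty or nullable also add FOLLOW(N). Iterate to a fixed point.

In C → A: A is at the end, add FOLLOW(C)

The FOLLOW sets referred to above (computed the same way, to a fixed point):
  FOLLOW(C) = { $ }

Taking the union: FOLLOW(A) = { $ }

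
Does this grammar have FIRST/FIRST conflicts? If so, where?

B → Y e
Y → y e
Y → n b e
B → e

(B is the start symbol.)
No FIRST/FIRST conflicts.

A FIRST/FIRST conflict occurs when two productions N → α and N → β for the same non-terminal have FIRST(α) ∩ FIRST(β) ≠ ∅ (with ε ∈ FIRST of a nullable right-hand side, so two nullable alternatives also conflict).

FIRST sets of the non-terminals at (or reachable through a nullable prefix from) the front of some alternative:
  FIRST(Y) = { 'n', 'y' }

Productions for B:
  B → Y e: FIRST = { 'n', 'y' }
  B → e: FIRST = { 'e' }
Productions for Y:
  Y → y e: FIRST = { 'y' }
  Y → n b e: FIRST = { 'n' }

All alternatives of each non-terminal have pairwise disjoint FIRST sets.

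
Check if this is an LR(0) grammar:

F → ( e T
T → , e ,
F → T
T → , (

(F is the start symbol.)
Augment with F' → F and build the canonical LR(0) collection (I0 = CLOSURE({[F' → . F]}), then GOTO on every symbol after a dot until no new states appear). It has 10 states:
  I0: { [F → . ( e T], [F → . T], [F' → . F], [T → . , (], [T → . , e ,] }  — shift
  I1: { [F → ( . e T] }  — shift
  I2: { [T → , . (], [T → , . e ,] }  — shift
  I3: { [F' → F .] }  — accept
  I4: { [F → T .] }  — reduce
  I5: { [T → , ( .] }  — reduce
  I6: { [T → , e . ,] }  — shift
  I7: { [T → , e , .] }  — reduce
  I8: { [F → ( e . T], [T → . , (], [T → . , e ,] }  — shift
  I9: { [F → ( e T .] }  — reduce

Every state is either a pure shift/goto state or contains exactly one complete item and nothing to shift — no conflicts. The grammar is LR(0).

Answer: Yes, the grammar is LR(0)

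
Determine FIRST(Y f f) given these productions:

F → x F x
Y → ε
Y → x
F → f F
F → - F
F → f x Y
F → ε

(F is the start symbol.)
{ 'f', 'x' }

FIRST sets of the non-terminals involved (from the grammar, by fixed-point iteration):
  FIRST(Y) = { 'x', ε }

To compute FIRST(Y f f), process the symbols left to right:
Symbol Y is a non-terminal. Add FIRST(Y) \ {ε} = { 'x' }
Y is nullable (ε ∈ FIRST(Y)), continue to the next symbol.
Symbol f is a terminal. Add 'f' and stop.
FIRST(Y f f) = { 'f', 'x' }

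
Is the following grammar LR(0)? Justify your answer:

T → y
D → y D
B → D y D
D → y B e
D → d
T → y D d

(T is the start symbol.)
No. Shift-reduce conflict between [T → y .] and [D → . d]

A grammar is LR(0) if no state in the canonical LR(0) collection has:
  - both a shift item (dot before a terminal) and a complete item (shift-reduce conflict), or
  - two or more complete items (reduce-reduce conflict; the accept item [T' → T .] counts as a complete item here).

Augment with T' → T and build the canonical LR(0) collection (I0 = CLOSURE({[T' → . T]}), then GOTO on every symbol after a dot until no new states appear). It has 12 states:
  I0: { [T → . y D d], [T → . y], [T' → . T] }  — shift
  I1: { [T' → T .] }  — accept
  I2: { [D → . d], [D → . y B e], [D → . y D], [T → y . D d], [T → y .] }  — shift, reduce
  I3: { [T → y D . d] }  — shift
  I4: { [D → d .] }  — reduce
  I5: { [B → . D y D], [D → . d], [D → . y B e], [D → . y D], [D → y . B e], [D → y . D] }  — shift
  I6: { [D → y B . e] }  — shift
  I7: { [B → D . y D], [D → y D .] }  — shift, reduce
  I8: { [B → D y . D], [D → . d], [D → . y B e], [D → . y D] }  — shift
  I9: { [B → D y D .] }  — reduce
  I10: { [D → y B e .] }  — reduce
  I11: { [T → y D d .] }  — reduce

Conflict in state I2:
  Shift-reduce conflict between [T → y .] and [D → . d]
So the grammar is NOT LR(0).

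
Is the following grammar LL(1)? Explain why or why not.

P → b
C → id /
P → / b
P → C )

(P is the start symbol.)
Yes, the grammar is LL(1).

A grammar is LL(1) if for each non-terminal N with multiple productions, the predict sets of those productions are pairwise disjoint, where PREDICT(N → α) = (FIRST(α) \ {ε}) ∪ (FOLLOW(N) if α ⇒* ε).

Relevant sets:
  FIRST(C) = { 'id' }

For P:
  PREDICT(P → b) = { 'b' }
  PREDICT(P → '/' b) = { '/' }
  PREDICT(P → C ')') = { 'id' }
C has a single production, so nothing to check there.

All predict sets are disjoint. The grammar IS LL(1).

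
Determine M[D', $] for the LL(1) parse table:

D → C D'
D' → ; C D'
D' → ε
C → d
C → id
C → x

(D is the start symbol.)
To find M[D', $], we find productions for D' where $ is in the predict set (PREDICT(N → α) = (FIRST(α) \ {ε}) ∪ (FOLLOW(N) if α ⇒* ε)).

Relevant sets:
  FOLLOW(D') = { $ }

D' → ; C D': PREDICT = { ';' }
D' → ε: PREDICT = { $ }
  $ is in predict set, so this production goes in M[D', $]

M[D', $] = D' → ε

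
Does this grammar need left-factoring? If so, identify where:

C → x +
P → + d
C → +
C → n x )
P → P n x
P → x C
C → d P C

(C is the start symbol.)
No, left-factoring is not needed

Left-factoring is needed when two productions for the same non-terminal
share a common prefix on the right-hand side.

Productions for C:
  C → x +
  C → +
  C → n x )
  C → d P C
Productions for P:
  P → + d
  P → P n x
  P → x C

No common prefixes found.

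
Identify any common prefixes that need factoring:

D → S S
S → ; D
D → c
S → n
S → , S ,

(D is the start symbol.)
Left-factoring is needed when two productions for the same non-terminal
share a common prefix on the right-hand side.

Productions for D:
  D → S S
  D → c
Productions for S:
  S → ; D
  S → n
  S → , S ,

No common prefixes found.

Answer: No, left-factoring is not needed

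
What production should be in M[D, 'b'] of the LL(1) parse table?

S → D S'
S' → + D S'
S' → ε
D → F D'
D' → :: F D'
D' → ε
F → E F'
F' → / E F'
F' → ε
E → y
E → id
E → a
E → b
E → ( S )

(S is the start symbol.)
To find M[D, 'b'], we find productions for D where 'b' is in the predict set (PREDICT(N → α) = (FIRST(α) \ {ε}) ∪ (FOLLOW(N) if α ⇒* ε)).

Relevant sets:
  FIRST(F) = { '(', 'a', 'b', 'id', 'y' }

D → F D': PREDICT = { '(', 'a', 'b', 'id', 'y' }
  'b' is in predict set, so this production goes in M[D, 'b']

M[D, 'b'] = D → F D'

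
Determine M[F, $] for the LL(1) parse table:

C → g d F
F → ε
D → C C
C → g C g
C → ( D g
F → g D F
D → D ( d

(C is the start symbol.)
To find M[F, $], we find productions for F where $ is in the predict set (PREDICT(N → α) = (FIRST(α) \ {ε}) ∪ (FOLLOW(N) if α ⇒* ε)).

Relevant sets:
  FOLLOW(F) = { $, '(', 'g' }

F → ε: PREDICT = { $, '(', 'g' }
  $ is in predict set, so this production goes in M[F, $]
F → g D F: PREDICT = { 'g' }

M[F, $] = F → ε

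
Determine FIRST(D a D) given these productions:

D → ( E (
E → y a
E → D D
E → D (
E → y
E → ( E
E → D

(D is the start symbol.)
FIRST sets of the non-terminals involved (from the grammar, by fixed-point iteration):
  FIRST(D) = { '(' }

To compute FIRST(D a D), process the symbols left to right:
Symbol D is a non-terminal. Add FIRST(D) \ {ε} = { '(' }
D is not nullable (ε ∉ FIRST(D)), so stop here.
FIRST(D a D) = { '(' }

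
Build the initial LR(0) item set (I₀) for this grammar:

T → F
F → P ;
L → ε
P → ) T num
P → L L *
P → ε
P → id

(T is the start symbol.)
First, augment the grammar with T' → T
I₀ = CLOSURE({ [T' → . T] }):
  [T' → . T] has the dot before T: add [T → . F]
  [T → . F] has the dot before F: add [F → . P ;]
  [F → . P ;] has the dot before P: add [P → . ) T num], [P → . L L *], [P → .], [P → . id]
  [P → . L L *] has the dot before L: add [L → .]
No further items can be added.

I₀ = { [F → . P ;], [L → .], [P → . ) T num], [P → . L L *], [P → . id], [P → .], [T → . F], [T' → . T] }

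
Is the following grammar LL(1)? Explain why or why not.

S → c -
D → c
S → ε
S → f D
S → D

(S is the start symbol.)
No. Predict set conflict for S: { 'c' }

Relevant sets:
  FIRST(D) = { 'c' }
  FOLLOW(S) = { $ }

For S:
  PREDICT(S → c '-') = { 'c' }
  PREDICT(S → ε) = { $ }
  PREDICT(S → f D) = { 'f' }
  PREDICT(S → D) = { 'c' }
D has a single production, so nothing to check there.

Conflict found: Predict set conflict for S: { 'c' }
The grammar is NOT LL(1).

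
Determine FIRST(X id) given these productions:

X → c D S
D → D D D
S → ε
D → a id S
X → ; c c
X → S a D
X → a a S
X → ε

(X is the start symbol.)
FIRST sets of the non-terminals involved (from the grammar, by fixed-point iteration):
  FIRST(X) = { ';', 'a', 'c', ε }

To compute FIRST(X id), process the symbols left to right:
Symbol X is a non-terminal. Add FIRST(X) \ {ε} = { ';', 'a', 'c' }
X is nullable (ε ∈ FIRST(X)), continue to the next symbol.
Symbol id is a terminal. Add 'id' and stop.
FIRST(X id) = { ';', 'a', 'c', 'id' }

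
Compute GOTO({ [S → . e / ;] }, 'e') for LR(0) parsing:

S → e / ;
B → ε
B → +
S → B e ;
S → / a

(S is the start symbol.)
GOTO(I, 'e') = CLOSURE({ [A → αX.β] : [A → α.Xβ] ∈ I, X = 'e' })

Items with dot before 'e', with the dot advanced:
  [S → . e / ;] → [S → e . / ;]
Closure adds nothing (no advanced item has the dot before a non-terminal).

GOTO = { [S → e . / ;] }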